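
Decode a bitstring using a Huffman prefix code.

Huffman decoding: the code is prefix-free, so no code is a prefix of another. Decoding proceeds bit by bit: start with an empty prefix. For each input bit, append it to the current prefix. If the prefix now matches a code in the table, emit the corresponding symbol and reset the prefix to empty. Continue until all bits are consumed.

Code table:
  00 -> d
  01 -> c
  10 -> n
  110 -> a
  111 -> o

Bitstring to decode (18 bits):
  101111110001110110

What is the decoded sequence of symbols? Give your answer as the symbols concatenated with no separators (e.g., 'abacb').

Answer: noodcaa

Derivation:
Bit 0: prefix='1' (no match yet)
Bit 1: prefix='10' -> emit 'n', reset
Bit 2: prefix='1' (no match yet)
Bit 3: prefix='11' (no match yet)
Bit 4: prefix='111' -> emit 'o', reset
Bit 5: prefix='1' (no match yet)
Bit 6: prefix='11' (no match yet)
Bit 7: prefix='111' -> emit 'o', reset
Bit 8: prefix='0' (no match yet)
Bit 9: prefix='00' -> emit 'd', reset
Bit 10: prefix='0' (no match yet)
Bit 11: prefix='01' -> emit 'c', reset
Bit 12: prefix='1' (no match yet)
Bit 13: prefix='11' (no match yet)
Bit 14: prefix='110' -> emit 'a', reset
Bit 15: prefix='1' (no match yet)
Bit 16: prefix='11' (no match yet)
Bit 17: prefix='110' -> emit 'a', reset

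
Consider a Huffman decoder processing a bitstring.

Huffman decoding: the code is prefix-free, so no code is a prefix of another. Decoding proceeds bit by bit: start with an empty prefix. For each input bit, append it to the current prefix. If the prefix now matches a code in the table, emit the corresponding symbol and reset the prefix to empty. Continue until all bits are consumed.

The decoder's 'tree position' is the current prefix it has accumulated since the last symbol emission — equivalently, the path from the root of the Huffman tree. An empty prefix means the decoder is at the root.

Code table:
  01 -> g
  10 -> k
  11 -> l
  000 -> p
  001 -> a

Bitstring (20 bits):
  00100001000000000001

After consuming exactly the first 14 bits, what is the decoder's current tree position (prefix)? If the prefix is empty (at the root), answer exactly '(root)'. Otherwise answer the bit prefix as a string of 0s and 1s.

Answer: (root)

Derivation:
Bit 0: prefix='0' (no match yet)
Bit 1: prefix='00' (no match yet)
Bit 2: prefix='001' -> emit 'a', reset
Bit 3: prefix='0' (no match yet)
Bit 4: prefix='00' (no match yet)
Bit 5: prefix='000' -> emit 'p', reset
Bit 6: prefix='0' (no match yet)
Bit 7: prefix='01' -> emit 'g', reset
Bit 8: prefix='0' (no match yet)
Bit 9: prefix='00' (no match yet)
Bit 10: prefix='000' -> emit 'p', reset
Bit 11: prefix='0' (no match yet)
Bit 12: prefix='00' (no match yet)
Bit 13: prefix='000' -> emit 'p', reset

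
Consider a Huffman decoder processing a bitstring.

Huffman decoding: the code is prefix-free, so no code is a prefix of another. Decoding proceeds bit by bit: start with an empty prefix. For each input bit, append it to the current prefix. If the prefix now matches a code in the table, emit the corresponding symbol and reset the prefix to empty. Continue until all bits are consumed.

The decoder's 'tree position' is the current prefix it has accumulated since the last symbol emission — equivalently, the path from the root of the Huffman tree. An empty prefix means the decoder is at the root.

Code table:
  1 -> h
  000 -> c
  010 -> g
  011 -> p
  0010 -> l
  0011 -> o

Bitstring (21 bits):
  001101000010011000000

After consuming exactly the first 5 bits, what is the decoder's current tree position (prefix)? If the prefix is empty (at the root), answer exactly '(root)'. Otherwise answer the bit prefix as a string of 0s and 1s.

Bit 0: prefix='0' (no match yet)
Bit 1: prefix='00' (no match yet)
Bit 2: prefix='001' (no match yet)
Bit 3: prefix='0011' -> emit 'o', reset
Bit 4: prefix='0' (no match yet)

Answer: 0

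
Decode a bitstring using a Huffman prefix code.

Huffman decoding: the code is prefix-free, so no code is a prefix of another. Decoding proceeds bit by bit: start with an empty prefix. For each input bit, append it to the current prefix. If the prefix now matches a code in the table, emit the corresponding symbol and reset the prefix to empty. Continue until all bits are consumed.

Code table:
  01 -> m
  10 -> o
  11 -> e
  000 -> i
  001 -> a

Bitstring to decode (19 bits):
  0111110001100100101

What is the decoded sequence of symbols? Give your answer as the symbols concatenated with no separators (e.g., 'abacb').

Bit 0: prefix='0' (no match yet)
Bit 1: prefix='01' -> emit 'm', reset
Bit 2: prefix='1' (no match yet)
Bit 3: prefix='11' -> emit 'e', reset
Bit 4: prefix='1' (no match yet)
Bit 5: prefix='11' -> emit 'e', reset
Bit 6: prefix='0' (no match yet)
Bit 7: prefix='00' (no match yet)
Bit 8: prefix='000' -> emit 'i', reset
Bit 9: prefix='1' (no match yet)
Bit 10: prefix='11' -> emit 'e', reset
Bit 11: prefix='0' (no match yet)
Bit 12: prefix='00' (no match yet)
Bit 13: prefix='001' -> emit 'a', reset
Bit 14: prefix='0' (no match yet)
Bit 15: prefix='00' (no match yet)
Bit 16: prefix='001' -> emit 'a', reset
Bit 17: prefix='0' (no match yet)
Bit 18: prefix='01' -> emit 'm', reset

Answer: meeieaam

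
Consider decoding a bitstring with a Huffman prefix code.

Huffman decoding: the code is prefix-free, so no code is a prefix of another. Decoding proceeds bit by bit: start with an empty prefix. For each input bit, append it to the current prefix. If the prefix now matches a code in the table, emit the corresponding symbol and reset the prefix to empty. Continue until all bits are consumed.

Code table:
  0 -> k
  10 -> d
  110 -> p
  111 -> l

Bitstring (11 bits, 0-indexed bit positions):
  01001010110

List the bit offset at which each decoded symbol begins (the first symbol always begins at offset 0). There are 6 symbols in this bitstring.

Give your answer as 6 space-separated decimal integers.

Bit 0: prefix='0' -> emit 'k', reset
Bit 1: prefix='1' (no match yet)
Bit 2: prefix='10' -> emit 'd', reset
Bit 3: prefix='0' -> emit 'k', reset
Bit 4: prefix='1' (no match yet)
Bit 5: prefix='10' -> emit 'd', reset
Bit 6: prefix='1' (no match yet)
Bit 7: prefix='10' -> emit 'd', reset
Bit 8: prefix='1' (no match yet)
Bit 9: prefix='11' (no match yet)
Bit 10: prefix='110' -> emit 'p', reset

Answer: 0 1 3 4 6 8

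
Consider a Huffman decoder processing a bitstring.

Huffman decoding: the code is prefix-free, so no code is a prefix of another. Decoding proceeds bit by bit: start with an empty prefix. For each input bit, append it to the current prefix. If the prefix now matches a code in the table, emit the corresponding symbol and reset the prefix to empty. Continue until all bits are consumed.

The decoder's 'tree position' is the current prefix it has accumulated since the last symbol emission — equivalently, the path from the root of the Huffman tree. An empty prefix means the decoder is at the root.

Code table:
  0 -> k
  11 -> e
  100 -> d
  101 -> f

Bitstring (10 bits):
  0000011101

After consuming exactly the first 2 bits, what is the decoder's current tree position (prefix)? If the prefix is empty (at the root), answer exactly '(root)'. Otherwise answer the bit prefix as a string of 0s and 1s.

Bit 0: prefix='0' -> emit 'k', reset
Bit 1: prefix='0' -> emit 'k', reset

Answer: (root)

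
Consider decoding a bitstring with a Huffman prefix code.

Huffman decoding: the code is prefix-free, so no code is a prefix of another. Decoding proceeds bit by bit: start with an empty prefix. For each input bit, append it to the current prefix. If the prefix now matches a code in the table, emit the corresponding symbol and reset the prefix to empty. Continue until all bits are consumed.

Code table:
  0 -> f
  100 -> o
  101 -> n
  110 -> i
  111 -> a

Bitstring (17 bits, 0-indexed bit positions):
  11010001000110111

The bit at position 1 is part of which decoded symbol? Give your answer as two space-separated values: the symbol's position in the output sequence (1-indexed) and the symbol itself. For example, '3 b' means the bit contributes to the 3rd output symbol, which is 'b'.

Answer: 1 i

Derivation:
Bit 0: prefix='1' (no match yet)
Bit 1: prefix='11' (no match yet)
Bit 2: prefix='110' -> emit 'i', reset
Bit 3: prefix='1' (no match yet)
Bit 4: prefix='10' (no match yet)
Bit 5: prefix='100' -> emit 'o', reset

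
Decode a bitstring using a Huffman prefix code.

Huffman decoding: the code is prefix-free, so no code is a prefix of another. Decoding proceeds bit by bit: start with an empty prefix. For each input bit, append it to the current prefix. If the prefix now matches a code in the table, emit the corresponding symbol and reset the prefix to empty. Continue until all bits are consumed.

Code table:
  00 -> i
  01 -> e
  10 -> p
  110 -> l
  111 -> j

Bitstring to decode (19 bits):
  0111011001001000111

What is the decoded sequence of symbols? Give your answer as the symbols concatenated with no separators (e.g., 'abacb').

Bit 0: prefix='0' (no match yet)
Bit 1: prefix='01' -> emit 'e', reset
Bit 2: prefix='1' (no match yet)
Bit 3: prefix='11' (no match yet)
Bit 4: prefix='110' -> emit 'l', reset
Bit 5: prefix='1' (no match yet)
Bit 6: prefix='11' (no match yet)
Bit 7: prefix='110' -> emit 'l', reset
Bit 8: prefix='0' (no match yet)
Bit 9: prefix='01' -> emit 'e', reset
Bit 10: prefix='0' (no match yet)
Bit 11: prefix='00' -> emit 'i', reset
Bit 12: prefix='1' (no match yet)
Bit 13: prefix='10' -> emit 'p', reset
Bit 14: prefix='0' (no match yet)
Bit 15: prefix='00' -> emit 'i', reset
Bit 16: prefix='1' (no match yet)
Bit 17: prefix='11' (no match yet)
Bit 18: prefix='111' -> emit 'j', reset

Answer: elleipij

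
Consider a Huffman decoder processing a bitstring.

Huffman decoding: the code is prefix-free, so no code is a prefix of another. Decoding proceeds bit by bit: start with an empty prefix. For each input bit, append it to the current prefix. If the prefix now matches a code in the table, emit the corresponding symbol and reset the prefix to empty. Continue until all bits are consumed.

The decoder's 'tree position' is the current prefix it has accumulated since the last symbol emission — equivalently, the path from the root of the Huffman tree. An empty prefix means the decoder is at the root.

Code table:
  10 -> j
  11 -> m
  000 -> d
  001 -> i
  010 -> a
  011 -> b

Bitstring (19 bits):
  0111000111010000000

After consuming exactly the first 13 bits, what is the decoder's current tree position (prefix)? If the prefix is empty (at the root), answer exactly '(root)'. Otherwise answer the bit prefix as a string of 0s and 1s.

Bit 0: prefix='0' (no match yet)
Bit 1: prefix='01' (no match yet)
Bit 2: prefix='011' -> emit 'b', reset
Bit 3: prefix='1' (no match yet)
Bit 4: prefix='10' -> emit 'j', reset
Bit 5: prefix='0' (no match yet)
Bit 6: prefix='00' (no match yet)
Bit 7: prefix='001' -> emit 'i', reset
Bit 8: prefix='1' (no match yet)
Bit 9: prefix='11' -> emit 'm', reset
Bit 10: prefix='0' (no match yet)
Bit 11: prefix='01' (no match yet)
Bit 12: prefix='010' -> emit 'a', reset

Answer: (root)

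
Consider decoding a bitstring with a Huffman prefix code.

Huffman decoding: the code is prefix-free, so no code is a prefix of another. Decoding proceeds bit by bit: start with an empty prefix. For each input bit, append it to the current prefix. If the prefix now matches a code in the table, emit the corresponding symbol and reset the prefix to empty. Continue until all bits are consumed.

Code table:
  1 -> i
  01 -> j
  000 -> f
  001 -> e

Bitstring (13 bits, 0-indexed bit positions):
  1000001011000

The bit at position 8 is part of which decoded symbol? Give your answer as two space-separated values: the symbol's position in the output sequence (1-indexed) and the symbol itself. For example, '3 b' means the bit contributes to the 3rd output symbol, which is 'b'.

Bit 0: prefix='1' -> emit 'i', reset
Bit 1: prefix='0' (no match yet)
Bit 2: prefix='00' (no match yet)
Bit 3: prefix='000' -> emit 'f', reset
Bit 4: prefix='0' (no match yet)
Bit 5: prefix='00' (no match yet)
Bit 6: prefix='001' -> emit 'e', reset
Bit 7: prefix='0' (no match yet)
Bit 8: prefix='01' -> emit 'j', reset
Bit 9: prefix='1' -> emit 'i', reset
Bit 10: prefix='0' (no match yet)
Bit 11: prefix='00' (no match yet)
Bit 12: prefix='000' -> emit 'f', reset

Answer: 4 j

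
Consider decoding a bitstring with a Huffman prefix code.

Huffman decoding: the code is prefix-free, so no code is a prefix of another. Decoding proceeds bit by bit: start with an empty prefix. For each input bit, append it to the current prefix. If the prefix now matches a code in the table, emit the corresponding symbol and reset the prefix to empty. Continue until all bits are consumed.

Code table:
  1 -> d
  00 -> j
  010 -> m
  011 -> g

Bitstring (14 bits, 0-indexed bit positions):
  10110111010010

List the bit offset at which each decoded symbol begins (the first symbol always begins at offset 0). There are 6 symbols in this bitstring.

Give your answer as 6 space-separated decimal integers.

Bit 0: prefix='1' -> emit 'd', reset
Bit 1: prefix='0' (no match yet)
Bit 2: prefix='01' (no match yet)
Bit 3: prefix='011' -> emit 'g', reset
Bit 4: prefix='0' (no match yet)
Bit 5: prefix='01' (no match yet)
Bit 6: prefix='011' -> emit 'g', reset
Bit 7: prefix='1' -> emit 'd', reset
Bit 8: prefix='0' (no match yet)
Bit 9: prefix='01' (no match yet)
Bit 10: prefix='010' -> emit 'm', reset
Bit 11: prefix='0' (no match yet)
Bit 12: prefix='01' (no match yet)
Bit 13: prefix='010' -> emit 'm', reset

Answer: 0 1 4 7 8 11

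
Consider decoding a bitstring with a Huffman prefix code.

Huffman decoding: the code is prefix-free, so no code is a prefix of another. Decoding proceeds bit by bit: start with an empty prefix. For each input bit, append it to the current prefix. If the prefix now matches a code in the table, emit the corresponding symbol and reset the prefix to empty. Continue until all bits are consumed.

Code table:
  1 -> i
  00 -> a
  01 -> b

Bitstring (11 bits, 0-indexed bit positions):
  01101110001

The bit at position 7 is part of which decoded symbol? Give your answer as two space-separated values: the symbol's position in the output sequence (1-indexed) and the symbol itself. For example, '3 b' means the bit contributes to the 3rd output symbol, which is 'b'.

Answer: 6 a

Derivation:
Bit 0: prefix='0' (no match yet)
Bit 1: prefix='01' -> emit 'b', reset
Bit 2: prefix='1' -> emit 'i', reset
Bit 3: prefix='0' (no match yet)
Bit 4: prefix='01' -> emit 'b', reset
Bit 5: prefix='1' -> emit 'i', reset
Bit 6: prefix='1' -> emit 'i', reset
Bit 7: prefix='0' (no match yet)
Bit 8: prefix='00' -> emit 'a', reset
Bit 9: prefix='0' (no match yet)
Bit 10: prefix='01' -> emit 'b', reset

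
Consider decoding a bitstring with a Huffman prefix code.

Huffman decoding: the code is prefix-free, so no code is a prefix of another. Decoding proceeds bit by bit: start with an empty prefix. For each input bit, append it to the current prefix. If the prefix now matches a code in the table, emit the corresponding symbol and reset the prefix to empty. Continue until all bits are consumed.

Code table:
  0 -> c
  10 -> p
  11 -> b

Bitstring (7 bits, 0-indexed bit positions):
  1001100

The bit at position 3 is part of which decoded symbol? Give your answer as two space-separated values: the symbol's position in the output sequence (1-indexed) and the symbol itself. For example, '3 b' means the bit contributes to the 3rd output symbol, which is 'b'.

Bit 0: prefix='1' (no match yet)
Bit 1: prefix='10' -> emit 'p', reset
Bit 2: prefix='0' -> emit 'c', reset
Bit 3: prefix='1' (no match yet)
Bit 4: prefix='11' -> emit 'b', reset
Bit 5: prefix='0' -> emit 'c', reset
Bit 6: prefix='0' -> emit 'c', reset

Answer: 3 b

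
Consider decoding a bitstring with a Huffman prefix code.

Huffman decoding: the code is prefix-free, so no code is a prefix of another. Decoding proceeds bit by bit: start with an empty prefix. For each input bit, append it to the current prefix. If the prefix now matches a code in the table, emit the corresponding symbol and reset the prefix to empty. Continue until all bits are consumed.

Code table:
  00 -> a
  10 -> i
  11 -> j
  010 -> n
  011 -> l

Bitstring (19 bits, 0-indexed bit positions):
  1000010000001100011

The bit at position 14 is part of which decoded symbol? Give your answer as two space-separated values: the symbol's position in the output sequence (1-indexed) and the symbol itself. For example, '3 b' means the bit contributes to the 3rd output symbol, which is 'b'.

Bit 0: prefix='1' (no match yet)
Bit 1: prefix='10' -> emit 'i', reset
Bit 2: prefix='0' (no match yet)
Bit 3: prefix='00' -> emit 'a', reset
Bit 4: prefix='0' (no match yet)
Bit 5: prefix='01' (no match yet)
Bit 6: prefix='010' -> emit 'n', reset
Bit 7: prefix='0' (no match yet)
Bit 8: prefix='00' -> emit 'a', reset
Bit 9: prefix='0' (no match yet)
Bit 10: prefix='00' -> emit 'a', reset
Bit 11: prefix='0' (no match yet)
Bit 12: prefix='01' (no match yet)
Bit 13: prefix='011' -> emit 'l', reset
Bit 14: prefix='0' (no match yet)
Bit 15: prefix='00' -> emit 'a', reset
Bit 16: prefix='0' (no match yet)
Bit 17: prefix='01' (no match yet)
Bit 18: prefix='011' -> emit 'l', reset

Answer: 7 a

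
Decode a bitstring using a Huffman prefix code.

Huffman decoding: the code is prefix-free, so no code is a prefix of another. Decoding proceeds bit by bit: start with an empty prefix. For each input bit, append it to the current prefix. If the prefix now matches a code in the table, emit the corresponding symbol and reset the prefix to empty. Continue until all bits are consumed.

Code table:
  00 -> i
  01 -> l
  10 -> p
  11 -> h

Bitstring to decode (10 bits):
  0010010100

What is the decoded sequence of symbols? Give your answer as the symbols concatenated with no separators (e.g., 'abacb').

Bit 0: prefix='0' (no match yet)
Bit 1: prefix='00' -> emit 'i', reset
Bit 2: prefix='1' (no match yet)
Bit 3: prefix='10' -> emit 'p', reset
Bit 4: prefix='0' (no match yet)
Bit 5: prefix='01' -> emit 'l', reset
Bit 6: prefix='0' (no match yet)
Bit 7: prefix='01' -> emit 'l', reset
Bit 8: prefix='0' (no match yet)
Bit 9: prefix='00' -> emit 'i', reset

Answer: iplli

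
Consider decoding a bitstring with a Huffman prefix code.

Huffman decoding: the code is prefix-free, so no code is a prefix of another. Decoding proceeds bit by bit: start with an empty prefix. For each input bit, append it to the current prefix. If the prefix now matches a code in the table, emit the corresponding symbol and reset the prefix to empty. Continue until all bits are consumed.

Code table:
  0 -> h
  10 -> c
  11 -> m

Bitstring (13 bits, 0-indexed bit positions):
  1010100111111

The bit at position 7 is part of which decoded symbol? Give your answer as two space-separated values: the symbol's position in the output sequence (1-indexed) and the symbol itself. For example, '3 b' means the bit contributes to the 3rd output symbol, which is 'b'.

Bit 0: prefix='1' (no match yet)
Bit 1: prefix='10' -> emit 'c', reset
Bit 2: prefix='1' (no match yet)
Bit 3: prefix='10' -> emit 'c', reset
Bit 4: prefix='1' (no match yet)
Bit 5: prefix='10' -> emit 'c', reset
Bit 6: prefix='0' -> emit 'h', reset
Bit 7: prefix='1' (no match yet)
Bit 8: prefix='11' -> emit 'm', reset
Bit 9: prefix='1' (no match yet)
Bit 10: prefix='11' -> emit 'm', reset
Bit 11: prefix='1' (no match yet)

Answer: 5 m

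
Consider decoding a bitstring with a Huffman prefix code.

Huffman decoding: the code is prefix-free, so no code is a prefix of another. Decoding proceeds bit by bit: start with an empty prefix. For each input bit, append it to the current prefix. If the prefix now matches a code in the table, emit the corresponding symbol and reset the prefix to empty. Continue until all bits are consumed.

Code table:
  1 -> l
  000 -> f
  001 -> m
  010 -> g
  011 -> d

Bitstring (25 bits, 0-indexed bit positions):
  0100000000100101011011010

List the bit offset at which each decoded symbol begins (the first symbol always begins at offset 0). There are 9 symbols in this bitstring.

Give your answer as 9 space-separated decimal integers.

Bit 0: prefix='0' (no match yet)
Bit 1: prefix='01' (no match yet)
Bit 2: prefix='010' -> emit 'g', reset
Bit 3: prefix='0' (no match yet)
Bit 4: prefix='00' (no match yet)
Bit 5: prefix='000' -> emit 'f', reset
Bit 6: prefix='0' (no match yet)
Bit 7: prefix='00' (no match yet)
Bit 8: prefix='000' -> emit 'f', reset
Bit 9: prefix='0' (no match yet)
Bit 10: prefix='01' (no match yet)
Bit 11: prefix='010' -> emit 'g', reset
Bit 12: prefix='0' (no match yet)
Bit 13: prefix='01' (no match yet)
Bit 14: prefix='010' -> emit 'g', reset
Bit 15: prefix='1' -> emit 'l', reset
Bit 16: prefix='0' (no match yet)
Bit 17: prefix='01' (no match yet)
Bit 18: prefix='011' -> emit 'd', reset
Bit 19: prefix='0' (no match yet)
Bit 20: prefix='01' (no match yet)
Bit 21: prefix='011' -> emit 'd', reset
Bit 22: prefix='0' (no match yet)
Bit 23: prefix='01' (no match yet)
Bit 24: prefix='010' -> emit 'g', reset

Answer: 0 3 6 9 12 15 16 19 22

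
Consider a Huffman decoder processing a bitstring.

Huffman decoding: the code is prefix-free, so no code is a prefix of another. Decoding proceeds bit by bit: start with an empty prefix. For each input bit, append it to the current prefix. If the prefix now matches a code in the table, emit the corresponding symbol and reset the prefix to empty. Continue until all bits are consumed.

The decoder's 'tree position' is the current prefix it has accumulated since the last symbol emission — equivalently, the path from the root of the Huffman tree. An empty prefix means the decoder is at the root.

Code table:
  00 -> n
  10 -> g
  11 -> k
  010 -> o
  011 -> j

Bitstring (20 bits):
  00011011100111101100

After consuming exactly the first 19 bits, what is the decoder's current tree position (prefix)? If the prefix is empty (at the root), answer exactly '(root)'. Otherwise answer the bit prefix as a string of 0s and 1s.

Bit 0: prefix='0' (no match yet)
Bit 1: prefix='00' -> emit 'n', reset
Bit 2: prefix='0' (no match yet)
Bit 3: prefix='01' (no match yet)
Bit 4: prefix='011' -> emit 'j', reset
Bit 5: prefix='0' (no match yet)
Bit 6: prefix='01' (no match yet)
Bit 7: prefix='011' -> emit 'j', reset
Bit 8: prefix='1' (no match yet)
Bit 9: prefix='10' -> emit 'g', reset
Bit 10: prefix='0' (no match yet)
Bit 11: prefix='01' (no match yet)
Bit 12: prefix='011' -> emit 'j', reset
Bit 13: prefix='1' (no match yet)
Bit 14: prefix='11' -> emit 'k', reset
Bit 15: prefix='0' (no match yet)
Bit 16: prefix='01' (no match yet)
Bit 17: prefix='011' -> emit 'j', reset
Bit 18: prefix='0' (no match yet)

Answer: 0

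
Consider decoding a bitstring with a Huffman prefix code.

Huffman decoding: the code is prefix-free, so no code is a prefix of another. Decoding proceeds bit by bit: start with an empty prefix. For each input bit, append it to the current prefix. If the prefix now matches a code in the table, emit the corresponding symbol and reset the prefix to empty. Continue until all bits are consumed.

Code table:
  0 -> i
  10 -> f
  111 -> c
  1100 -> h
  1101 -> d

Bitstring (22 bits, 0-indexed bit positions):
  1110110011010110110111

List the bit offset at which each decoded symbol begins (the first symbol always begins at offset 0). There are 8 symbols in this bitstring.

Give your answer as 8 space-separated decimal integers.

Bit 0: prefix='1' (no match yet)
Bit 1: prefix='11' (no match yet)
Bit 2: prefix='111' -> emit 'c', reset
Bit 3: prefix='0' -> emit 'i', reset
Bit 4: prefix='1' (no match yet)
Bit 5: prefix='11' (no match yet)
Bit 6: prefix='110' (no match yet)
Bit 7: prefix='1100' -> emit 'h', reset
Bit 8: prefix='1' (no match yet)
Bit 9: prefix='11' (no match yet)
Bit 10: prefix='110' (no match yet)
Bit 11: prefix='1101' -> emit 'd', reset
Bit 12: prefix='0' -> emit 'i', reset
Bit 13: prefix='1' (no match yet)
Bit 14: prefix='11' (no match yet)
Bit 15: prefix='110' (no match yet)
Bit 16: prefix='1101' -> emit 'd', reset
Bit 17: prefix='1' (no match yet)
Bit 18: prefix='10' -> emit 'f', reset
Bit 19: prefix='1' (no match yet)
Bit 20: prefix='11' (no match yet)
Bit 21: prefix='111' -> emit 'c', reset

Answer: 0 3 4 8 12 13 17 19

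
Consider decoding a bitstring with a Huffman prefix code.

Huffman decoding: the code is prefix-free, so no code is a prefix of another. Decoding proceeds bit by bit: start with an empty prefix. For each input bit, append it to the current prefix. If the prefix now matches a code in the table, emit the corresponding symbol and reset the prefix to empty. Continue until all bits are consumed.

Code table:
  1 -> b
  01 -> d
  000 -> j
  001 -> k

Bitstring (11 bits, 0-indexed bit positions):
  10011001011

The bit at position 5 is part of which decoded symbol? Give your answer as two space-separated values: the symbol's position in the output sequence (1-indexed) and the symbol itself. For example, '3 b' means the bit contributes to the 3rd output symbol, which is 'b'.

Answer: 4 k

Derivation:
Bit 0: prefix='1' -> emit 'b', reset
Bit 1: prefix='0' (no match yet)
Bit 2: prefix='00' (no match yet)
Bit 3: prefix='001' -> emit 'k', reset
Bit 4: prefix='1' -> emit 'b', reset
Bit 5: prefix='0' (no match yet)
Bit 6: prefix='00' (no match yet)
Bit 7: prefix='001' -> emit 'k', reset
Bit 8: prefix='0' (no match yet)
Bit 9: prefix='01' -> emit 'd', reset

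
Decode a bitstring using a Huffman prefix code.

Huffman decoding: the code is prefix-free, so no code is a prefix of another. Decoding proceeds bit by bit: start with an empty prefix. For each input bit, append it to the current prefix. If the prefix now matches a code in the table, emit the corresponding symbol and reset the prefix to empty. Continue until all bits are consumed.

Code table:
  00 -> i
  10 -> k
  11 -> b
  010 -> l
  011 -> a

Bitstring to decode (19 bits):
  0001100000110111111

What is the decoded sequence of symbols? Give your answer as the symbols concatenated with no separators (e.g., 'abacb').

Answer: iaiiaabb

Derivation:
Bit 0: prefix='0' (no match yet)
Bit 1: prefix='00' -> emit 'i', reset
Bit 2: prefix='0' (no match yet)
Bit 3: prefix='01' (no match yet)
Bit 4: prefix='011' -> emit 'a', reset
Bit 5: prefix='0' (no match yet)
Bit 6: prefix='00' -> emit 'i', reset
Bit 7: prefix='0' (no match yet)
Bit 8: prefix='00' -> emit 'i', reset
Bit 9: prefix='0' (no match yet)
Bit 10: prefix='01' (no match yet)
Bit 11: prefix='011' -> emit 'a', reset
Bit 12: prefix='0' (no match yet)
Bit 13: prefix='01' (no match yet)
Bit 14: prefix='011' -> emit 'a', reset
Bit 15: prefix='1' (no match yet)
Bit 16: prefix='11' -> emit 'b', reset
Bit 17: prefix='1' (no match yet)
Bit 18: prefix='11' -> emit 'b', reset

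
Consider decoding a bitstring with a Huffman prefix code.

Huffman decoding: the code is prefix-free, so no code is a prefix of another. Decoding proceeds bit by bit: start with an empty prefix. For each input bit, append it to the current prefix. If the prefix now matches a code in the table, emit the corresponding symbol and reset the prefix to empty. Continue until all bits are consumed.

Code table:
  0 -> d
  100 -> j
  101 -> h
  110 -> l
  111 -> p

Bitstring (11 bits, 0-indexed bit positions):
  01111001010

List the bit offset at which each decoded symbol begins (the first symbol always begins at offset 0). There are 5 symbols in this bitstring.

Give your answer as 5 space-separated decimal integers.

Bit 0: prefix='0' -> emit 'd', reset
Bit 1: prefix='1' (no match yet)
Bit 2: prefix='11' (no match yet)
Bit 3: prefix='111' -> emit 'p', reset
Bit 4: prefix='1' (no match yet)
Bit 5: prefix='10' (no match yet)
Bit 6: prefix='100' -> emit 'j', reset
Bit 7: prefix='1' (no match yet)
Bit 8: prefix='10' (no match yet)
Bit 9: prefix='101' -> emit 'h', reset
Bit 10: prefix='0' -> emit 'd', reset

Answer: 0 1 4 7 10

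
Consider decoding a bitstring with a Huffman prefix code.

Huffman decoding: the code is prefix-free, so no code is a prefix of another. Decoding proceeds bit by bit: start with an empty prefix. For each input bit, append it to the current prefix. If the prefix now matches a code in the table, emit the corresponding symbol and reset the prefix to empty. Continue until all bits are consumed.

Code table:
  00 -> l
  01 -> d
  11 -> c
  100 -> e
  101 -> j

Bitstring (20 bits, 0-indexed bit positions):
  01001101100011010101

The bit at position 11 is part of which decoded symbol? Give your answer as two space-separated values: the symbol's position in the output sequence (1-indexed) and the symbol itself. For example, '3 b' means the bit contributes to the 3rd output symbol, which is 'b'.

Answer: 6 d

Derivation:
Bit 0: prefix='0' (no match yet)
Bit 1: prefix='01' -> emit 'd', reset
Bit 2: prefix='0' (no match yet)
Bit 3: prefix='00' -> emit 'l', reset
Bit 4: prefix='1' (no match yet)
Bit 5: prefix='11' -> emit 'c', reset
Bit 6: prefix='0' (no match yet)
Bit 7: prefix='01' -> emit 'd', reset
Bit 8: prefix='1' (no match yet)
Bit 9: prefix='10' (no match yet)
Bit 10: prefix='100' -> emit 'e', reset
Bit 11: prefix='0' (no match yet)
Bit 12: prefix='01' -> emit 'd', reset
Bit 13: prefix='1' (no match yet)
Bit 14: prefix='10' (no match yet)
Bit 15: prefix='101' -> emit 'j', reset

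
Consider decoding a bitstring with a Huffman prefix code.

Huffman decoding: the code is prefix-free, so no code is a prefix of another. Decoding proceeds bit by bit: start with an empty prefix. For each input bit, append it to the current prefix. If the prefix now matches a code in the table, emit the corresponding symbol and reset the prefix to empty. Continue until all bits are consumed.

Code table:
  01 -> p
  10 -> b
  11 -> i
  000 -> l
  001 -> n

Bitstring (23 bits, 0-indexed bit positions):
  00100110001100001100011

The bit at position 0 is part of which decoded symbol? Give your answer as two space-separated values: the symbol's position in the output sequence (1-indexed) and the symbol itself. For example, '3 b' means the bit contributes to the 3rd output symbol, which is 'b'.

Answer: 1 n

Derivation:
Bit 0: prefix='0' (no match yet)
Bit 1: prefix='00' (no match yet)
Bit 2: prefix='001' -> emit 'n', reset
Bit 3: prefix='0' (no match yet)
Bit 4: prefix='00' (no match yet)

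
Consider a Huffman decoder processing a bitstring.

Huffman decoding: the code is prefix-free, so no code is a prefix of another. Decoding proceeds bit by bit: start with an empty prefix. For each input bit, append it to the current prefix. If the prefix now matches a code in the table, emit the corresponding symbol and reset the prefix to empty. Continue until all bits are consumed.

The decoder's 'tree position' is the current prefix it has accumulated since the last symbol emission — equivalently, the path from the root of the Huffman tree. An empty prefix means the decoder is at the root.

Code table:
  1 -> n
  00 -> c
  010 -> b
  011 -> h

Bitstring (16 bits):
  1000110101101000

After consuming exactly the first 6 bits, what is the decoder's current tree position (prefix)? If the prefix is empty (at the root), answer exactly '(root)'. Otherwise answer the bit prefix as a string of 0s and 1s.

Answer: (root)

Derivation:
Bit 0: prefix='1' -> emit 'n', reset
Bit 1: prefix='0' (no match yet)
Bit 2: prefix='00' -> emit 'c', reset
Bit 3: prefix='0' (no match yet)
Bit 4: prefix='01' (no match yet)
Bit 5: prefix='011' -> emit 'h', reset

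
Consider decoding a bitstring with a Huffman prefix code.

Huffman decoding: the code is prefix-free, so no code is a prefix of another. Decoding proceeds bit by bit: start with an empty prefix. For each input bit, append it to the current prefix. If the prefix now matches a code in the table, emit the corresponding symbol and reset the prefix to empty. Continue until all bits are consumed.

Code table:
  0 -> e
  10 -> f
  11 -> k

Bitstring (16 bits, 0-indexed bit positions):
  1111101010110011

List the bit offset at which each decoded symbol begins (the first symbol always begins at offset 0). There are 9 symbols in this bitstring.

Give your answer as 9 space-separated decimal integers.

Bit 0: prefix='1' (no match yet)
Bit 1: prefix='11' -> emit 'k', reset
Bit 2: prefix='1' (no match yet)
Bit 3: prefix='11' -> emit 'k', reset
Bit 4: prefix='1' (no match yet)
Bit 5: prefix='10' -> emit 'f', reset
Bit 6: prefix='1' (no match yet)
Bit 7: prefix='10' -> emit 'f', reset
Bit 8: prefix='1' (no match yet)
Bit 9: prefix='10' -> emit 'f', reset
Bit 10: prefix='1' (no match yet)
Bit 11: prefix='11' -> emit 'k', reset
Bit 12: prefix='0' -> emit 'e', reset
Bit 13: prefix='0' -> emit 'e', reset
Bit 14: prefix='1' (no match yet)
Bit 15: prefix='11' -> emit 'k', reset

Answer: 0 2 4 6 8 10 12 13 14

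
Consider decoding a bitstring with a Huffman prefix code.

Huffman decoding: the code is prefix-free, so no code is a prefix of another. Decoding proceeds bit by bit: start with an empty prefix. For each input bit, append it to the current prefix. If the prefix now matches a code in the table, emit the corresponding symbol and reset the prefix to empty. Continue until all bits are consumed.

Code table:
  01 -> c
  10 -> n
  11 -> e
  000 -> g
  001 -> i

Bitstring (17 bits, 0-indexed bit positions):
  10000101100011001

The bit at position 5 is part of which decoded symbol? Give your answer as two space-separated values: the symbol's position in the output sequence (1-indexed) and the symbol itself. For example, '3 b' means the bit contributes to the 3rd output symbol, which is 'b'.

Bit 0: prefix='1' (no match yet)
Bit 1: prefix='10' -> emit 'n', reset
Bit 2: prefix='0' (no match yet)
Bit 3: prefix='00' (no match yet)
Bit 4: prefix='000' -> emit 'g', reset
Bit 5: prefix='1' (no match yet)
Bit 6: prefix='10' -> emit 'n', reset
Bit 7: prefix='1' (no match yet)
Bit 8: prefix='11' -> emit 'e', reset
Bit 9: prefix='0' (no match yet)

Answer: 3 n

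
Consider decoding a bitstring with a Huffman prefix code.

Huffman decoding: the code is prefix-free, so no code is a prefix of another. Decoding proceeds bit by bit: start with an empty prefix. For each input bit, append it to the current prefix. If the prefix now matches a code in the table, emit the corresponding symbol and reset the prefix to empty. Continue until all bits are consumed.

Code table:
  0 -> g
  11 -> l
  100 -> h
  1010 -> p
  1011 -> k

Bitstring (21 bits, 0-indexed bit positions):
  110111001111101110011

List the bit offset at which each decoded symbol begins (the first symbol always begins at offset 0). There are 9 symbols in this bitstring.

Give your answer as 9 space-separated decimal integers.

Bit 0: prefix='1' (no match yet)
Bit 1: prefix='11' -> emit 'l', reset
Bit 2: prefix='0' -> emit 'g', reset
Bit 3: prefix='1' (no match yet)
Bit 4: prefix='11' -> emit 'l', reset
Bit 5: prefix='1' (no match yet)
Bit 6: prefix='10' (no match yet)
Bit 7: prefix='100' -> emit 'h', reset
Bit 8: prefix='1' (no match yet)
Bit 9: prefix='11' -> emit 'l', reset
Bit 10: prefix='1' (no match yet)
Bit 11: prefix='11' -> emit 'l', reset
Bit 12: prefix='1' (no match yet)
Bit 13: prefix='10' (no match yet)
Bit 14: prefix='101' (no match yet)
Bit 15: prefix='1011' -> emit 'k', reset
Bit 16: prefix='1' (no match yet)
Bit 17: prefix='10' (no match yet)
Bit 18: prefix='100' -> emit 'h', reset
Bit 19: prefix='1' (no match yet)
Bit 20: prefix='11' -> emit 'l', reset

Answer: 0 2 3 5 8 10 12 16 19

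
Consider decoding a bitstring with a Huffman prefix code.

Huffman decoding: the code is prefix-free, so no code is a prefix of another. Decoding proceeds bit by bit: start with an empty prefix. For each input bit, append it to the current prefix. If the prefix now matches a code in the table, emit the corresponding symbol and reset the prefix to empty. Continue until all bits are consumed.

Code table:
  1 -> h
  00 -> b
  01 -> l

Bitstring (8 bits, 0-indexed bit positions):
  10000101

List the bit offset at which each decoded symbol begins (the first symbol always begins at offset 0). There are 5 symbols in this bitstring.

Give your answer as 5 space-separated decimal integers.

Answer: 0 1 3 5 6

Derivation:
Bit 0: prefix='1' -> emit 'h', reset
Bit 1: prefix='0' (no match yet)
Bit 2: prefix='00' -> emit 'b', reset
Bit 3: prefix='0' (no match yet)
Bit 4: prefix='00' -> emit 'b', reset
Bit 5: prefix='1' -> emit 'h', reset
Bit 6: prefix='0' (no match yet)
Bit 7: prefix='01' -> emit 'l', reset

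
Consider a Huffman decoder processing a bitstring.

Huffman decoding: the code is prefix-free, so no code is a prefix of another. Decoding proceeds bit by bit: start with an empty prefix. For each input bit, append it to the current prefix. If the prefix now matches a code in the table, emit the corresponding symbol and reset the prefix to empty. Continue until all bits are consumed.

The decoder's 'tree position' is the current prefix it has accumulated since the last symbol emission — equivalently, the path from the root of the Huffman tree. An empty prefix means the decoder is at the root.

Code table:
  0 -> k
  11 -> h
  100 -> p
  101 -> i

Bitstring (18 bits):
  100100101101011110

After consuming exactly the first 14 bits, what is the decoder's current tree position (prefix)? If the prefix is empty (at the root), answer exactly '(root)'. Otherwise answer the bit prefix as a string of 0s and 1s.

Answer: 1

Derivation:
Bit 0: prefix='1' (no match yet)
Bit 1: prefix='10' (no match yet)
Bit 2: prefix='100' -> emit 'p', reset
Bit 3: prefix='1' (no match yet)
Bit 4: prefix='10' (no match yet)
Bit 5: prefix='100' -> emit 'p', reset
Bit 6: prefix='1' (no match yet)
Bit 7: prefix='10' (no match yet)
Bit 8: prefix='101' -> emit 'i', reset
Bit 9: prefix='1' (no match yet)
Bit 10: prefix='10' (no match yet)
Bit 11: prefix='101' -> emit 'i', reset
Bit 12: prefix='0' -> emit 'k', reset
Bit 13: prefix='1' (no match yet)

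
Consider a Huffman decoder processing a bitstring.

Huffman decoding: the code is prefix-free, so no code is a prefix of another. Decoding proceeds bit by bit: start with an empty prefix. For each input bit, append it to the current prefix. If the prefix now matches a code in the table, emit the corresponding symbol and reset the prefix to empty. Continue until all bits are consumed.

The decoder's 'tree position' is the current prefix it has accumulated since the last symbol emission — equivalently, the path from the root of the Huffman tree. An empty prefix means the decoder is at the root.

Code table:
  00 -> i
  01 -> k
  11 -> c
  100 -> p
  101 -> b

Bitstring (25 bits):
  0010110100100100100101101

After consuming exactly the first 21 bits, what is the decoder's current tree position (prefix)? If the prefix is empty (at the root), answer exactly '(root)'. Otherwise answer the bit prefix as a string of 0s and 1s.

Answer: 10

Derivation:
Bit 0: prefix='0' (no match yet)
Bit 1: prefix='00' -> emit 'i', reset
Bit 2: prefix='1' (no match yet)
Bit 3: prefix='10' (no match yet)
Bit 4: prefix='101' -> emit 'b', reset
Bit 5: prefix='1' (no match yet)
Bit 6: prefix='10' (no match yet)
Bit 7: prefix='101' -> emit 'b', reset
Bit 8: prefix='0' (no match yet)
Bit 9: prefix='00' -> emit 'i', reset
Bit 10: prefix='1' (no match yet)
Bit 11: prefix='10' (no match yet)
Bit 12: prefix='100' -> emit 'p', reset
Bit 13: prefix='1' (no match yet)
Bit 14: prefix='10' (no match yet)
Bit 15: prefix='100' -> emit 'p', reset
Bit 16: prefix='1' (no match yet)
Bit 17: prefix='10' (no match yet)
Bit 18: prefix='100' -> emit 'p', reset
Bit 19: prefix='1' (no match yet)
Bit 20: prefix='10' (no match yet)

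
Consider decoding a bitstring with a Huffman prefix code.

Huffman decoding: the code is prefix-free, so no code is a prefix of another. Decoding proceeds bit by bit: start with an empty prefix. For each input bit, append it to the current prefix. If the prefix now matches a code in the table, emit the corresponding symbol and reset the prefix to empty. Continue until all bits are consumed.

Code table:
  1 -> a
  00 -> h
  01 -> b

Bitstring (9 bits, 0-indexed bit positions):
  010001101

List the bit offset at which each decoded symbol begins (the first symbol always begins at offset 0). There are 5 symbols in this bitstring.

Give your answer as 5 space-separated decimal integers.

Bit 0: prefix='0' (no match yet)
Bit 1: prefix='01' -> emit 'b', reset
Bit 2: prefix='0' (no match yet)
Bit 3: prefix='00' -> emit 'h', reset
Bit 4: prefix='0' (no match yet)
Bit 5: prefix='01' -> emit 'b', reset
Bit 6: prefix='1' -> emit 'a', reset
Bit 7: prefix='0' (no match yet)
Bit 8: prefix='01' -> emit 'b', reset

Answer: 0 2 4 6 7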